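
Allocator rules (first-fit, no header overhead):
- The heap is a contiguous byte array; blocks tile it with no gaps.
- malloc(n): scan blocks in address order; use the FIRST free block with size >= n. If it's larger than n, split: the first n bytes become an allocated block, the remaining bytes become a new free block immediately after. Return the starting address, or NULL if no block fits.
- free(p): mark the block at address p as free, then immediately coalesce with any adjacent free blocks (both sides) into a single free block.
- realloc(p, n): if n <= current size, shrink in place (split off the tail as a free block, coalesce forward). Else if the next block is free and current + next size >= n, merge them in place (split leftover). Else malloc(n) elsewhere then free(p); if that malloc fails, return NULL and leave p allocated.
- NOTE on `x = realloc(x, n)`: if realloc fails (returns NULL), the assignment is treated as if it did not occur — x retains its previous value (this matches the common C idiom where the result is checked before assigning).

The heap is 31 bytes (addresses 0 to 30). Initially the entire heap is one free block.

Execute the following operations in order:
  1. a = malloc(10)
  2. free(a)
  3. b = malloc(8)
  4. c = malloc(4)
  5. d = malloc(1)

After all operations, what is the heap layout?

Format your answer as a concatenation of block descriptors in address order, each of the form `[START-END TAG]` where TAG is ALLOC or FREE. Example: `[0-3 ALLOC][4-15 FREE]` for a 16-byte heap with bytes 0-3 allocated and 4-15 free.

Answer: [0-7 ALLOC][8-11 ALLOC][12-12 ALLOC][13-30 FREE]

Derivation:
Op 1: a = malloc(10) -> a = 0; heap: [0-9 ALLOC][10-30 FREE]
Op 2: free(a) -> (freed a); heap: [0-30 FREE]
Op 3: b = malloc(8) -> b = 0; heap: [0-7 ALLOC][8-30 FREE]
Op 4: c = malloc(4) -> c = 8; heap: [0-7 ALLOC][8-11 ALLOC][12-30 FREE]
Op 5: d = malloc(1) -> d = 12; heap: [0-7 ALLOC][8-11 ALLOC][12-12 ALLOC][13-30 FREE]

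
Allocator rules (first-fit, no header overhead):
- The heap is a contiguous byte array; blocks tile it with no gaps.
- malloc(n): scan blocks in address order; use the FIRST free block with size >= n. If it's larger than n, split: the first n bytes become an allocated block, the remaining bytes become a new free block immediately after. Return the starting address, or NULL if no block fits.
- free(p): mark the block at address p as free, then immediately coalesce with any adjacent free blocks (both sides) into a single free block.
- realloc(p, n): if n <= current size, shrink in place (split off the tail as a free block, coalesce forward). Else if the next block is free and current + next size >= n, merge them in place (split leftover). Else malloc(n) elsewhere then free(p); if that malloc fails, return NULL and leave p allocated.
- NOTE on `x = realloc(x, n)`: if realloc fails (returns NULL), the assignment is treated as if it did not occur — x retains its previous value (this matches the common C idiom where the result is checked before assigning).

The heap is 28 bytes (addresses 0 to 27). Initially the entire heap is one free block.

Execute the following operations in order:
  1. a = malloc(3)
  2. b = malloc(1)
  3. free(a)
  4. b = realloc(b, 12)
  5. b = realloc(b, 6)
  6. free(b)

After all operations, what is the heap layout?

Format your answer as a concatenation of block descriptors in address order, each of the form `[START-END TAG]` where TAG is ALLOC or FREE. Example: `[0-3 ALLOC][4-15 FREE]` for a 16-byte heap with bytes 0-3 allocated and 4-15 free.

Answer: [0-27 FREE]

Derivation:
Op 1: a = malloc(3) -> a = 0; heap: [0-2 ALLOC][3-27 FREE]
Op 2: b = malloc(1) -> b = 3; heap: [0-2 ALLOC][3-3 ALLOC][4-27 FREE]
Op 3: free(a) -> (freed a); heap: [0-2 FREE][3-3 ALLOC][4-27 FREE]
Op 4: b = realloc(b, 12) -> b = 3; heap: [0-2 FREE][3-14 ALLOC][15-27 FREE]
Op 5: b = realloc(b, 6) -> b = 3; heap: [0-2 FREE][3-8 ALLOC][9-27 FREE]
Op 6: free(b) -> (freed b); heap: [0-27 FREE]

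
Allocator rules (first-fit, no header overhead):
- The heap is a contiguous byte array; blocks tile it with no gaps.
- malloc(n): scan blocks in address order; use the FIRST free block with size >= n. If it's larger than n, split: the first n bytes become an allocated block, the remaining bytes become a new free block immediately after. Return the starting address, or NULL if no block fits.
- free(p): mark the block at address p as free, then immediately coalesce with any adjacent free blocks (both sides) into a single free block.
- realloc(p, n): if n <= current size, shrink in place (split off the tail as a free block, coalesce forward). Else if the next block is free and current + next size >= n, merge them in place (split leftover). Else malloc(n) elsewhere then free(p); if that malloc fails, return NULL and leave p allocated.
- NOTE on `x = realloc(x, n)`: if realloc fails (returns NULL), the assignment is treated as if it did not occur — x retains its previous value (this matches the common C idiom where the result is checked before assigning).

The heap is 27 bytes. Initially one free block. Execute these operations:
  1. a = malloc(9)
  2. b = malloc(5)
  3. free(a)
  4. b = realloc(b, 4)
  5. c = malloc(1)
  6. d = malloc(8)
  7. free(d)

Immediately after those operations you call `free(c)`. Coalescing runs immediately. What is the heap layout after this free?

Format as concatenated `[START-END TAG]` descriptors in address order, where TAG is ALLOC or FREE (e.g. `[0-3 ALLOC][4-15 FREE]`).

Answer: [0-8 FREE][9-12 ALLOC][13-26 FREE]

Derivation:
Op 1: a = malloc(9) -> a = 0; heap: [0-8 ALLOC][9-26 FREE]
Op 2: b = malloc(5) -> b = 9; heap: [0-8 ALLOC][9-13 ALLOC][14-26 FREE]
Op 3: free(a) -> (freed a); heap: [0-8 FREE][9-13 ALLOC][14-26 FREE]
Op 4: b = realloc(b, 4) -> b = 9; heap: [0-8 FREE][9-12 ALLOC][13-26 FREE]
Op 5: c = malloc(1) -> c = 0; heap: [0-0 ALLOC][1-8 FREE][9-12 ALLOC][13-26 FREE]
Op 6: d = malloc(8) -> d = 1; heap: [0-0 ALLOC][1-8 ALLOC][9-12 ALLOC][13-26 FREE]
Op 7: free(d) -> (freed d); heap: [0-0 ALLOC][1-8 FREE][9-12 ALLOC][13-26 FREE]
free(c): c = 0 -> block [0-0 ALLOC]; mark free, coalesce with adjacent free neighbors -> [0-8 FREE][9-12 ALLOC][13-26 FREE]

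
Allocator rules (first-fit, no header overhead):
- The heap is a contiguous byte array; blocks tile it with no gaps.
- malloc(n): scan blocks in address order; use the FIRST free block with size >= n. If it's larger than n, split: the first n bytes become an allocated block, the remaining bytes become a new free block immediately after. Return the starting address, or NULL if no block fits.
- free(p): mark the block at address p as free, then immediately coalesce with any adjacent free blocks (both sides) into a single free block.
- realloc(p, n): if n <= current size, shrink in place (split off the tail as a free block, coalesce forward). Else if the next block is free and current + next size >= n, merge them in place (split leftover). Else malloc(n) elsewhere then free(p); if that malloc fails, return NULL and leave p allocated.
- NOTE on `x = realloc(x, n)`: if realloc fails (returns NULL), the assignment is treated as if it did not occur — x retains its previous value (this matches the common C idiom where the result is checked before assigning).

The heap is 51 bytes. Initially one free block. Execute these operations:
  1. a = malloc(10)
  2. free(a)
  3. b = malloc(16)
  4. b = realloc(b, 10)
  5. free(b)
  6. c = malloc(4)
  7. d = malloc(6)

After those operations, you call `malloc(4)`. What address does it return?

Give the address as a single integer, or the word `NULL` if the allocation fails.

Op 1: a = malloc(10) -> a = 0; heap: [0-9 ALLOC][10-50 FREE]
Op 2: free(a) -> (freed a); heap: [0-50 FREE]
Op 3: b = malloc(16) -> b = 0; heap: [0-15 ALLOC][16-50 FREE]
Op 4: b = realloc(b, 10) -> b = 0; heap: [0-9 ALLOC][10-50 FREE]
Op 5: free(b) -> (freed b); heap: [0-50 FREE]
Op 6: c = malloc(4) -> c = 0; heap: [0-3 ALLOC][4-50 FREE]
Op 7: d = malloc(6) -> d = 4; heap: [0-3 ALLOC][4-9 ALLOC][10-50 FREE]
malloc(4): first-fit scan over [0-3 ALLOC][4-9 ALLOC][10-50 FREE] -> 10

Answer: 10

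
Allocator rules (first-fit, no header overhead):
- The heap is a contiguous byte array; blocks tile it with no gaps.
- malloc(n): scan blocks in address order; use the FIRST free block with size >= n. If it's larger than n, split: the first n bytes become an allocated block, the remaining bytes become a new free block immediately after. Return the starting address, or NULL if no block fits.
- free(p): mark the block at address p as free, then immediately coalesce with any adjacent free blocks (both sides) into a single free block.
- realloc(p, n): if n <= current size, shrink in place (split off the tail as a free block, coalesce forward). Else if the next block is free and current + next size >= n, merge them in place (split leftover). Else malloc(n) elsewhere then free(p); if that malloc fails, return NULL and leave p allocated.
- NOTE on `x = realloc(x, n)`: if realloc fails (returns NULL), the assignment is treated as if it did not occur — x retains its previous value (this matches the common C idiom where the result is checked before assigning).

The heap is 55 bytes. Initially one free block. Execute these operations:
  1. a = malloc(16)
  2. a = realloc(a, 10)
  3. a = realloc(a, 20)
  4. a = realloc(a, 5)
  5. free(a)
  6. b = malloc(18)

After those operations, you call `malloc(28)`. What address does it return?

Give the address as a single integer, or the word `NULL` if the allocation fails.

Op 1: a = malloc(16) -> a = 0; heap: [0-15 ALLOC][16-54 FREE]
Op 2: a = realloc(a, 10) -> a = 0; heap: [0-9 ALLOC][10-54 FREE]
Op 3: a = realloc(a, 20) -> a = 0; heap: [0-19 ALLOC][20-54 FREE]
Op 4: a = realloc(a, 5) -> a = 0; heap: [0-4 ALLOC][5-54 FREE]
Op 5: free(a) -> (freed a); heap: [0-54 FREE]
Op 6: b = malloc(18) -> b = 0; heap: [0-17 ALLOC][18-54 FREE]
malloc(28): first-fit scan over [0-17 ALLOC][18-54 FREE] -> 18

Answer: 18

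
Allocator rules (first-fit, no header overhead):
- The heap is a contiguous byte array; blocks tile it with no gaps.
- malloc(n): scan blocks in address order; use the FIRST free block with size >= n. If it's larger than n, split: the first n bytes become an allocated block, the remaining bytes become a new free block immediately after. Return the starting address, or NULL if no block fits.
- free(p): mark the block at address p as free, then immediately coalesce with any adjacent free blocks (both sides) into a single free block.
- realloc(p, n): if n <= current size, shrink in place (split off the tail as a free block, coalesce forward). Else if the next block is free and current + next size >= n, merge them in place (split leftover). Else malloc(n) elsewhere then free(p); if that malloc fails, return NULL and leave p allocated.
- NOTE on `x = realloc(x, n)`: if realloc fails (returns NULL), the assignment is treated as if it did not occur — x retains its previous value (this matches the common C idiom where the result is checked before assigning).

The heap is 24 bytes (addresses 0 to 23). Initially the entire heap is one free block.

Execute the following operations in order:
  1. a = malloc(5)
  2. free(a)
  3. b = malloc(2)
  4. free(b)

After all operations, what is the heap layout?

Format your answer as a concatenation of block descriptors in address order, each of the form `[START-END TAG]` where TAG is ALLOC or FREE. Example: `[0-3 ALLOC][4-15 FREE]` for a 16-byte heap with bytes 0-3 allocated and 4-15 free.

Op 1: a = malloc(5) -> a = 0; heap: [0-4 ALLOC][5-23 FREE]
Op 2: free(a) -> (freed a); heap: [0-23 FREE]
Op 3: b = malloc(2) -> b = 0; heap: [0-1 ALLOC][2-23 FREE]
Op 4: free(b) -> (freed b); heap: [0-23 FREE]

Answer: [0-23 FREE]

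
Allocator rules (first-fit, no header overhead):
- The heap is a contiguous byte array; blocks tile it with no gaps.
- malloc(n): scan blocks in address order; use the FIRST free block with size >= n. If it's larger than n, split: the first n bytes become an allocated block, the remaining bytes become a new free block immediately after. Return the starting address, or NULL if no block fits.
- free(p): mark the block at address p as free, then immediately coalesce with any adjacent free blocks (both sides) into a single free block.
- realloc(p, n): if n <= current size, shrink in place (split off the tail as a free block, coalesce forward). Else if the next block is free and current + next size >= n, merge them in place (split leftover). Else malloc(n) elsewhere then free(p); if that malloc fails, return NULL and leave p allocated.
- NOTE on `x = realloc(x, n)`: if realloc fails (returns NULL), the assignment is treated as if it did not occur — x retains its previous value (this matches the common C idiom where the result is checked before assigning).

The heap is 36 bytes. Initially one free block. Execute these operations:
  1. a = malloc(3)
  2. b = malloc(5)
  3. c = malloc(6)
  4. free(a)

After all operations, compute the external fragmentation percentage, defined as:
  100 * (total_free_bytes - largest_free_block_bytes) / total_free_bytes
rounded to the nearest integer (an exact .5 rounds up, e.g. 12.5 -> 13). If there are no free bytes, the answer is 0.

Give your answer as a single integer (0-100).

Op 1: a = malloc(3) -> a = 0; heap: [0-2 ALLOC][3-35 FREE]
Op 2: b = malloc(5) -> b = 3; heap: [0-2 ALLOC][3-7 ALLOC][8-35 FREE]
Op 3: c = malloc(6) -> c = 8; heap: [0-2 ALLOC][3-7 ALLOC][8-13 ALLOC][14-35 FREE]
Op 4: free(a) -> (freed a); heap: [0-2 FREE][3-7 ALLOC][8-13 ALLOC][14-35 FREE]
Free blocks: [3 22] total_free=25 largest=22 -> 100*(25-22)/25 = 300/25 = 12

Answer: 12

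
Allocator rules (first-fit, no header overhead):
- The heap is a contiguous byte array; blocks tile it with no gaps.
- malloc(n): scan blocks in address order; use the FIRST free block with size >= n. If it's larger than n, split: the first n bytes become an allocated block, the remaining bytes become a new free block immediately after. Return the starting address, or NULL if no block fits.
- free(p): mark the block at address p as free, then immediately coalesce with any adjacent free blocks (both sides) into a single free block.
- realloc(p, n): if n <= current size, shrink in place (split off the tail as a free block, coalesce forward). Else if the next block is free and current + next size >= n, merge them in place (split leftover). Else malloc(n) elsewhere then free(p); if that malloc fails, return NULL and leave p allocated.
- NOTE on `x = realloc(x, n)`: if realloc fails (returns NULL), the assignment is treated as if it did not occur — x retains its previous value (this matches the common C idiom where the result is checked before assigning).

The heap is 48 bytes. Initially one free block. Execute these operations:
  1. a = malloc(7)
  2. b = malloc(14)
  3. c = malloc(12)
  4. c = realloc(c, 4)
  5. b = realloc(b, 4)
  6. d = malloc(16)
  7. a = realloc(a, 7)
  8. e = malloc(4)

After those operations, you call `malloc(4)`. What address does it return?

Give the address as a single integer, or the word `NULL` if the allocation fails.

Answer: 15

Derivation:
Op 1: a = malloc(7) -> a = 0; heap: [0-6 ALLOC][7-47 FREE]
Op 2: b = malloc(14) -> b = 7; heap: [0-6 ALLOC][7-20 ALLOC][21-47 FREE]
Op 3: c = malloc(12) -> c = 21; heap: [0-6 ALLOC][7-20 ALLOC][21-32 ALLOC][33-47 FREE]
Op 4: c = realloc(c, 4) -> c = 21; heap: [0-6 ALLOC][7-20 ALLOC][21-24 ALLOC][25-47 FREE]
Op 5: b = realloc(b, 4) -> b = 7; heap: [0-6 ALLOC][7-10 ALLOC][11-20 FREE][21-24 ALLOC][25-47 FREE]
Op 6: d = malloc(16) -> d = 25; heap: [0-6 ALLOC][7-10 ALLOC][11-20 FREE][21-24 ALLOC][25-40 ALLOC][41-47 FREE]
Op 7: a = realloc(a, 7) -> a = 0; heap: [0-6 ALLOC][7-10 ALLOC][11-20 FREE][21-24 ALLOC][25-40 ALLOC][41-47 FREE]
Op 8: e = malloc(4) -> e = 11; heap: [0-6 ALLOC][7-10 ALLOC][11-14 ALLOC][15-20 FREE][21-24 ALLOC][25-40 ALLOC][41-47 FREE]
malloc(4): first-fit scan over [0-6 ALLOC][7-10 ALLOC][11-14 ALLOC][15-20 FREE][21-24 ALLOC][25-40 ALLOC][41-47 FREE] -> 15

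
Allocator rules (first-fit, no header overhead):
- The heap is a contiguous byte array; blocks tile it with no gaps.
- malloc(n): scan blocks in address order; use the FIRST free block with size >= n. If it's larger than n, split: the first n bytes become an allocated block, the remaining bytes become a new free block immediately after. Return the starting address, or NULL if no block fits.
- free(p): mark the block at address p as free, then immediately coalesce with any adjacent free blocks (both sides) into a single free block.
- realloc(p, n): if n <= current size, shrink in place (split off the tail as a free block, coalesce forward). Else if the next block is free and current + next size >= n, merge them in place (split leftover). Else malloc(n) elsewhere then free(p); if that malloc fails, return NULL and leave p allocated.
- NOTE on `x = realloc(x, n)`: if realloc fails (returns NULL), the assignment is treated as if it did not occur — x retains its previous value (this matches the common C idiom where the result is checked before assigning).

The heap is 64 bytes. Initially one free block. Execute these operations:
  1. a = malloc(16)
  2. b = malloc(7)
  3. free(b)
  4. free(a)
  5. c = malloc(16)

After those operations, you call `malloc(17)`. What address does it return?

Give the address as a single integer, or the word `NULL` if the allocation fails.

Answer: 16

Derivation:
Op 1: a = malloc(16) -> a = 0; heap: [0-15 ALLOC][16-63 FREE]
Op 2: b = malloc(7) -> b = 16; heap: [0-15 ALLOC][16-22 ALLOC][23-63 FREE]
Op 3: free(b) -> (freed b); heap: [0-15 ALLOC][16-63 FREE]
Op 4: free(a) -> (freed a); heap: [0-63 FREE]
Op 5: c = malloc(16) -> c = 0; heap: [0-15 ALLOC][16-63 FREE]
malloc(17): first-fit scan over [0-15 ALLOC][16-63 FREE] -> 16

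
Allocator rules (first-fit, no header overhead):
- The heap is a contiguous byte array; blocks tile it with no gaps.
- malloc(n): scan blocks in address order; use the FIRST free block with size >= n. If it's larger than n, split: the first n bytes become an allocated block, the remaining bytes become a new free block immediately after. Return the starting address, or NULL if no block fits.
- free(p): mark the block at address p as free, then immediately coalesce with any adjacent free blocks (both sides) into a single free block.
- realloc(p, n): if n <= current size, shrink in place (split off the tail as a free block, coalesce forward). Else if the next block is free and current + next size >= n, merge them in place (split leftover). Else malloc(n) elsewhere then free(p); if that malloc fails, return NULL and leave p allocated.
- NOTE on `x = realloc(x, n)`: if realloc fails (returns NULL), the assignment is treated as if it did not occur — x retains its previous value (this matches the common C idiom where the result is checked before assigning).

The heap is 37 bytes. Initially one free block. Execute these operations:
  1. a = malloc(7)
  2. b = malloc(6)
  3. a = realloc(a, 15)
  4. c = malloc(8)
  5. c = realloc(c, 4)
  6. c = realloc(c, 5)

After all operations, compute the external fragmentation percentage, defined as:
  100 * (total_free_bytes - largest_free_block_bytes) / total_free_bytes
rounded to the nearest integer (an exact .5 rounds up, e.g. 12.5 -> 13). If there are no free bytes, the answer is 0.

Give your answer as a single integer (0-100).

Answer: 36

Derivation:
Op 1: a = malloc(7) -> a = 0; heap: [0-6 ALLOC][7-36 FREE]
Op 2: b = malloc(6) -> b = 7; heap: [0-6 ALLOC][7-12 ALLOC][13-36 FREE]
Op 3: a = realloc(a, 15) -> a = 13; heap: [0-6 FREE][7-12 ALLOC][13-27 ALLOC][28-36 FREE]
Op 4: c = malloc(8) -> c = 28; heap: [0-6 FREE][7-12 ALLOC][13-27 ALLOC][28-35 ALLOC][36-36 FREE]
Op 5: c = realloc(c, 4) -> c = 28; heap: [0-6 FREE][7-12 ALLOC][13-27 ALLOC][28-31 ALLOC][32-36 FREE]
Op 6: c = realloc(c, 5) -> c = 28; heap: [0-6 FREE][7-12 ALLOC][13-27 ALLOC][28-32 ALLOC][33-36 FREE]
Free blocks: [7 4] total_free=11 largest=7 -> 100*(11-7)/11 = 400/11 ≈ 36.364 -> rounds to 36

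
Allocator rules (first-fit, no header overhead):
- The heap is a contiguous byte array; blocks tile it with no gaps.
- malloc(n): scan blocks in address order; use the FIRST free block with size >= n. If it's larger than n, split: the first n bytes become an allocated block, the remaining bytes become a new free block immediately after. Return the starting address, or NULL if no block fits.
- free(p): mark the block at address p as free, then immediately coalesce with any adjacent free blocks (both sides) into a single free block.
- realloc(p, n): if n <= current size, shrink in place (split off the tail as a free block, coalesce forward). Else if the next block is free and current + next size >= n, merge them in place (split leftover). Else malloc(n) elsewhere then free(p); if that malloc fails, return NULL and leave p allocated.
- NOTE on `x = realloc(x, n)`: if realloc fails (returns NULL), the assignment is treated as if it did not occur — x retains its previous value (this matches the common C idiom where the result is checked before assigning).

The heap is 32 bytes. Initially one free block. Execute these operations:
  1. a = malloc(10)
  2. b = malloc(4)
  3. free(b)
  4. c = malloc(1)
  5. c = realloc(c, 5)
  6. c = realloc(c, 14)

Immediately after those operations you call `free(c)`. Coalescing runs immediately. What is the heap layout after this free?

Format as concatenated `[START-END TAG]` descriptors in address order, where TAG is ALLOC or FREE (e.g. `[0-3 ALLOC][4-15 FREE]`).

Answer: [0-9 ALLOC][10-31 FREE]

Derivation:
Op 1: a = malloc(10) -> a = 0; heap: [0-9 ALLOC][10-31 FREE]
Op 2: b = malloc(4) -> b = 10; heap: [0-9 ALLOC][10-13 ALLOC][14-31 FREE]
Op 3: free(b) -> (freed b); heap: [0-9 ALLOC][10-31 FREE]
Op 4: c = malloc(1) -> c = 10; heap: [0-9 ALLOC][10-10 ALLOC][11-31 FREE]
Op 5: c = realloc(c, 5) -> c = 10; heap: [0-9 ALLOC][10-14 ALLOC][15-31 FREE]
Op 6: c = realloc(c, 14) -> c = 10; heap: [0-9 ALLOC][10-23 ALLOC][24-31 FREE]
free(c): c = 10 -> block [10-23 ALLOC]; mark free, coalesce with adjacent free neighbors -> [0-9 ALLOC][10-31 FREE]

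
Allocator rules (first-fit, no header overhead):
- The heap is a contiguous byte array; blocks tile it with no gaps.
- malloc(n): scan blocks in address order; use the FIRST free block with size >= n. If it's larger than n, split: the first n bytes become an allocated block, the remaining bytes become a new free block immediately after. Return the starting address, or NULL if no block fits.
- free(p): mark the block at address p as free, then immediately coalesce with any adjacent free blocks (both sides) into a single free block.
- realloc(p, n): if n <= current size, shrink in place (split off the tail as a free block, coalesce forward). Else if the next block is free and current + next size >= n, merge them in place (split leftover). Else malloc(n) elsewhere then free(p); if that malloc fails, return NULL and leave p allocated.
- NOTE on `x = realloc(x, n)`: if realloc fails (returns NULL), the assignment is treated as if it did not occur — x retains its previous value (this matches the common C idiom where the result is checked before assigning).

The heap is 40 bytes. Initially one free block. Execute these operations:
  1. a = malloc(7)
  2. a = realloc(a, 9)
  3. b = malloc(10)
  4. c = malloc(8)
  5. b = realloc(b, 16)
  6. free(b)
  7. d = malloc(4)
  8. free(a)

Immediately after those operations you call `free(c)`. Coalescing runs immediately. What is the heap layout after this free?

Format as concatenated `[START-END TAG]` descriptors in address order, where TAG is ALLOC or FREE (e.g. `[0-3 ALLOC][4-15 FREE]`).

Answer: [0-8 FREE][9-12 ALLOC][13-39 FREE]

Derivation:
Op 1: a = malloc(7) -> a = 0; heap: [0-6 ALLOC][7-39 FREE]
Op 2: a = realloc(a, 9) -> a = 0; heap: [0-8 ALLOC][9-39 FREE]
Op 3: b = malloc(10) -> b = 9; heap: [0-8 ALLOC][9-18 ALLOC][19-39 FREE]
Op 4: c = malloc(8) -> c = 19; heap: [0-8 ALLOC][9-18 ALLOC][19-26 ALLOC][27-39 FREE]
Op 5: b = realloc(b, 16) -> NULL (b unchanged); heap: [0-8 ALLOC][9-18 ALLOC][19-26 ALLOC][27-39 FREE]
Op 6: free(b) -> (freed b); heap: [0-8 ALLOC][9-18 FREE][19-26 ALLOC][27-39 FREE]
Op 7: d = malloc(4) -> d = 9; heap: [0-8 ALLOC][9-12 ALLOC][13-18 FREE][19-26 ALLOC][27-39 FREE]
Op 8: free(a) -> (freed a); heap: [0-8 FREE][9-12 ALLOC][13-18 FREE][19-26 ALLOC][27-39 FREE]
free(c): c = 19 -> block [19-26 ALLOC]; mark free, coalesce with adjacent free neighbors -> [0-8 FREE][9-12 ALLOC][13-39 FREE]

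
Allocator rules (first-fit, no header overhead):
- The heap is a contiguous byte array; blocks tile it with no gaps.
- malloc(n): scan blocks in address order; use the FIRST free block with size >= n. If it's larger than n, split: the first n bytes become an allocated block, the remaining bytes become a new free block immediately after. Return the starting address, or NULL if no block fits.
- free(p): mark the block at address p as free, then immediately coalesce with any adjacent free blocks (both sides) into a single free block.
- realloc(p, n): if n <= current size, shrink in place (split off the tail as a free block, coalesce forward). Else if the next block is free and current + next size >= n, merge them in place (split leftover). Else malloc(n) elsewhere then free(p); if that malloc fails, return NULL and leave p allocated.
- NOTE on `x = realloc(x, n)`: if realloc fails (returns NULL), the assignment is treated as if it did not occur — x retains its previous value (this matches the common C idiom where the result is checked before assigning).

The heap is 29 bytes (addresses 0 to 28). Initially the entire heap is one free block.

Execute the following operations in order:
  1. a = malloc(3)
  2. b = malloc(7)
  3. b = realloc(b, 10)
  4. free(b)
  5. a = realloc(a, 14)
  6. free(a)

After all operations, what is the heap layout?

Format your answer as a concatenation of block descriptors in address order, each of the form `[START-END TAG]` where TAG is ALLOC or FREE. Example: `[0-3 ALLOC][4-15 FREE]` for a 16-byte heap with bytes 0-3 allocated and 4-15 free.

Answer: [0-28 FREE]

Derivation:
Op 1: a = malloc(3) -> a = 0; heap: [0-2 ALLOC][3-28 FREE]
Op 2: b = malloc(7) -> b = 3; heap: [0-2 ALLOC][3-9 ALLOC][10-28 FREE]
Op 3: b = realloc(b, 10) -> b = 3; heap: [0-2 ALLOC][3-12 ALLOC][13-28 FREE]
Op 4: free(b) -> (freed b); heap: [0-2 ALLOC][3-28 FREE]
Op 5: a = realloc(a, 14) -> a = 0; heap: [0-13 ALLOC][14-28 FREE]
Op 6: free(a) -> (freed a); heap: [0-28 FREE]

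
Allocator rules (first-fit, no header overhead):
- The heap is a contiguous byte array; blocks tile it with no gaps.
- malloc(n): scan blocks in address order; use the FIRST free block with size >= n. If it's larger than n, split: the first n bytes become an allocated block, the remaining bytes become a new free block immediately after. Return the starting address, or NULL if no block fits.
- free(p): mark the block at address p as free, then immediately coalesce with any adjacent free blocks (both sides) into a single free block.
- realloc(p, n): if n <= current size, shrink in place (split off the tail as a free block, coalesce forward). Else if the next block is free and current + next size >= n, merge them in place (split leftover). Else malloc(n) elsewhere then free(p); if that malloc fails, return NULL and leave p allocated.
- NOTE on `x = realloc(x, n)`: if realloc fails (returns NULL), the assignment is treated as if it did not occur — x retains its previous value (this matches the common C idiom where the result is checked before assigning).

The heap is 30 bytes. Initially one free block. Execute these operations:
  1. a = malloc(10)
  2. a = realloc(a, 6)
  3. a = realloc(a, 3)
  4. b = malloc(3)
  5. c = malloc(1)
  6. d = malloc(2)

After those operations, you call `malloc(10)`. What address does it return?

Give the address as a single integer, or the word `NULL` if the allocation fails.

Op 1: a = malloc(10) -> a = 0; heap: [0-9 ALLOC][10-29 FREE]
Op 2: a = realloc(a, 6) -> a = 0; heap: [0-5 ALLOC][6-29 FREE]
Op 3: a = realloc(a, 3) -> a = 0; heap: [0-2 ALLOC][3-29 FREE]
Op 4: b = malloc(3) -> b = 3; heap: [0-2 ALLOC][3-5 ALLOC][6-29 FREE]
Op 5: c = malloc(1) -> c = 6; heap: [0-2 ALLOC][3-5 ALLOC][6-6 ALLOC][7-29 FREE]
Op 6: d = malloc(2) -> d = 7; heap: [0-2 ALLOC][3-5 ALLOC][6-6 ALLOC][7-8 ALLOC][9-29 FREE]
malloc(10): first-fit scan over [0-2 ALLOC][3-5 ALLOC][6-6 ALLOC][7-8 ALLOC][9-29 FREE] -> 9

Answer: 9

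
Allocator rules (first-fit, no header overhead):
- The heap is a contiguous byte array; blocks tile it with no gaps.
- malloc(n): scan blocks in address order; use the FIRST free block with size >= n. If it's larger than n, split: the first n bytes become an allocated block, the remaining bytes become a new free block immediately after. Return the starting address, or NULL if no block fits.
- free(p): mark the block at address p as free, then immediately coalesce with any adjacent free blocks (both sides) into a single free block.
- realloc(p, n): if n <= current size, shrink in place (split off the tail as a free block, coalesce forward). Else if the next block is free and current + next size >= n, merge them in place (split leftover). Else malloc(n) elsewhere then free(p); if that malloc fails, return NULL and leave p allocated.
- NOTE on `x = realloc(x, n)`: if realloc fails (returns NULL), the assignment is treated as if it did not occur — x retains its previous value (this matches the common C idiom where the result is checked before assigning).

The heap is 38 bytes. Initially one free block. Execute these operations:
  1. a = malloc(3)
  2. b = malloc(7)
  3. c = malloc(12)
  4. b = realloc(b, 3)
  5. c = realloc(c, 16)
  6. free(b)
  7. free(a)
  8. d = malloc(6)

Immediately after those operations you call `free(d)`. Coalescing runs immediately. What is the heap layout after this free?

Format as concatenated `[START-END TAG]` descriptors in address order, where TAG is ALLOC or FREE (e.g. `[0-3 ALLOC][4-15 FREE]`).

Op 1: a = malloc(3) -> a = 0; heap: [0-2 ALLOC][3-37 FREE]
Op 2: b = malloc(7) -> b = 3; heap: [0-2 ALLOC][3-9 ALLOC][10-37 FREE]
Op 3: c = malloc(12) -> c = 10; heap: [0-2 ALLOC][3-9 ALLOC][10-21 ALLOC][22-37 FREE]
Op 4: b = realloc(b, 3) -> b = 3; heap: [0-2 ALLOC][3-5 ALLOC][6-9 FREE][10-21 ALLOC][22-37 FREE]
Op 5: c = realloc(c, 16) -> c = 10; heap: [0-2 ALLOC][3-5 ALLOC][6-9 FREE][10-25 ALLOC][26-37 FREE]
Op 6: free(b) -> (freed b); heap: [0-2 ALLOC][3-9 FREE][10-25 ALLOC][26-37 FREE]
Op 7: free(a) -> (freed a); heap: [0-9 FREE][10-25 ALLOC][26-37 FREE]
Op 8: d = malloc(6) -> d = 0; heap: [0-5 ALLOC][6-9 FREE][10-25 ALLOC][26-37 FREE]
free(d): d = 0 -> block [0-5 ALLOC]; mark free, coalesce with adjacent free neighbors -> [0-9 FREE][10-25 ALLOC][26-37 FREE]

Answer: [0-9 FREE][10-25 ALLOC][26-37 FREE]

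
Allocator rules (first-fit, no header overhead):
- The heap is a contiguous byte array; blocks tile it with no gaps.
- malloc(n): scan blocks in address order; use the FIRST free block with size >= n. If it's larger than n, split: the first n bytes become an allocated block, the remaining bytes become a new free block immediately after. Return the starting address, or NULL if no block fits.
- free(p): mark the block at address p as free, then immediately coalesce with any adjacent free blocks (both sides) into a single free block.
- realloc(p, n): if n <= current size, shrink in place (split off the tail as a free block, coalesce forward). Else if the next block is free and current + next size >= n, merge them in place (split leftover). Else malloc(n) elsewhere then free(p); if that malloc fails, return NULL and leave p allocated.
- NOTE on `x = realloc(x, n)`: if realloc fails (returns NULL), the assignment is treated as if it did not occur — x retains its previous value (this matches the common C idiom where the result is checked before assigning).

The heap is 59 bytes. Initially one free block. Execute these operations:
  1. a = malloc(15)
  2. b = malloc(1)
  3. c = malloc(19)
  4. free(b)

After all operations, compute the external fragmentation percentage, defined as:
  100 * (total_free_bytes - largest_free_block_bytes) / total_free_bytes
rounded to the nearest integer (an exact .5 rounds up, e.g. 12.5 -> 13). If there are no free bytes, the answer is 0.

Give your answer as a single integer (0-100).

Answer: 4

Derivation:
Op 1: a = malloc(15) -> a = 0; heap: [0-14 ALLOC][15-58 FREE]
Op 2: b = malloc(1) -> b = 15; heap: [0-14 ALLOC][15-15 ALLOC][16-58 FREE]
Op 3: c = malloc(19) -> c = 16; heap: [0-14 ALLOC][15-15 ALLOC][16-34 ALLOC][35-58 FREE]
Op 4: free(b) -> (freed b); heap: [0-14 ALLOC][15-15 FREE][16-34 ALLOC][35-58 FREE]
Free blocks: [1 24] total_free=25 largest=24 -> 100*(25-24)/25 = 100/25 = 4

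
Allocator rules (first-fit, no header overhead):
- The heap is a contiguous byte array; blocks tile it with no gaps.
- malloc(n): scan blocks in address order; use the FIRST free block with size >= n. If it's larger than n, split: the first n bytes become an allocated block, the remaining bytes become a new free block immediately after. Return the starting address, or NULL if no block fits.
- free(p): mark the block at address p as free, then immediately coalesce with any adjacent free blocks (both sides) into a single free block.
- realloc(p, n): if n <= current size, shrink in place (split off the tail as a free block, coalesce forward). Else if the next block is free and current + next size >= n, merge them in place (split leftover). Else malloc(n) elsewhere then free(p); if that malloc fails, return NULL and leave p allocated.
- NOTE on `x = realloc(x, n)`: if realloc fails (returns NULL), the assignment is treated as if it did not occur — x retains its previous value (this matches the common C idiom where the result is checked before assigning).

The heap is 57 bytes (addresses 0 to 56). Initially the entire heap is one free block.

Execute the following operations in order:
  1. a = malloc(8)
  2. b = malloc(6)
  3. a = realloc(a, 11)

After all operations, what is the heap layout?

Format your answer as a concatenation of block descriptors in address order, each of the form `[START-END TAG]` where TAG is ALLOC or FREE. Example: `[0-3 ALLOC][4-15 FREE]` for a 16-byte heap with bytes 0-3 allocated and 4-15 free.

Op 1: a = malloc(8) -> a = 0; heap: [0-7 ALLOC][8-56 FREE]
Op 2: b = malloc(6) -> b = 8; heap: [0-7 ALLOC][8-13 ALLOC][14-56 FREE]
Op 3: a = realloc(a, 11) -> a = 14; heap: [0-7 FREE][8-13 ALLOC][14-24 ALLOC][25-56 FREE]

Answer: [0-7 FREE][8-13 ALLOC][14-24 ALLOC][25-56 FREE]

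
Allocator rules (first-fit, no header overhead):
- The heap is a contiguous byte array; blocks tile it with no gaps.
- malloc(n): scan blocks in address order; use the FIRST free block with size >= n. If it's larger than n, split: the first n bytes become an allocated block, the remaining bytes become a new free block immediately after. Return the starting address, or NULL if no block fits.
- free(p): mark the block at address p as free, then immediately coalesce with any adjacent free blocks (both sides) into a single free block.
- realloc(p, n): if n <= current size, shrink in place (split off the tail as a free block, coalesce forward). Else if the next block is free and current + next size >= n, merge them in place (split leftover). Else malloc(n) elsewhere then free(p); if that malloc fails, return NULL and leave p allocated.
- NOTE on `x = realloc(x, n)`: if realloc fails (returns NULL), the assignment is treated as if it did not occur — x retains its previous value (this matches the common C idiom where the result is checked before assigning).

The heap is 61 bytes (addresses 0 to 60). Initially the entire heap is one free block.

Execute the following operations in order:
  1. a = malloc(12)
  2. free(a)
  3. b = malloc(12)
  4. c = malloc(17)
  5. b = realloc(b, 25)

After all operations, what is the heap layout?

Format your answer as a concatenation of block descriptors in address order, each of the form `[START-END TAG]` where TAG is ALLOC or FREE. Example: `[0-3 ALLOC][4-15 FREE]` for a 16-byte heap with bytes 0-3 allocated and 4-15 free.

Answer: [0-11 FREE][12-28 ALLOC][29-53 ALLOC][54-60 FREE]

Derivation:
Op 1: a = malloc(12) -> a = 0; heap: [0-11 ALLOC][12-60 FREE]
Op 2: free(a) -> (freed a); heap: [0-60 FREE]
Op 3: b = malloc(12) -> b = 0; heap: [0-11 ALLOC][12-60 FREE]
Op 4: c = malloc(17) -> c = 12; heap: [0-11 ALLOC][12-28 ALLOC][29-60 FREE]
Op 5: b = realloc(b, 25) -> b = 29; heap: [0-11 FREE][12-28 ALLOC][29-53 ALLOC][54-60 FREE]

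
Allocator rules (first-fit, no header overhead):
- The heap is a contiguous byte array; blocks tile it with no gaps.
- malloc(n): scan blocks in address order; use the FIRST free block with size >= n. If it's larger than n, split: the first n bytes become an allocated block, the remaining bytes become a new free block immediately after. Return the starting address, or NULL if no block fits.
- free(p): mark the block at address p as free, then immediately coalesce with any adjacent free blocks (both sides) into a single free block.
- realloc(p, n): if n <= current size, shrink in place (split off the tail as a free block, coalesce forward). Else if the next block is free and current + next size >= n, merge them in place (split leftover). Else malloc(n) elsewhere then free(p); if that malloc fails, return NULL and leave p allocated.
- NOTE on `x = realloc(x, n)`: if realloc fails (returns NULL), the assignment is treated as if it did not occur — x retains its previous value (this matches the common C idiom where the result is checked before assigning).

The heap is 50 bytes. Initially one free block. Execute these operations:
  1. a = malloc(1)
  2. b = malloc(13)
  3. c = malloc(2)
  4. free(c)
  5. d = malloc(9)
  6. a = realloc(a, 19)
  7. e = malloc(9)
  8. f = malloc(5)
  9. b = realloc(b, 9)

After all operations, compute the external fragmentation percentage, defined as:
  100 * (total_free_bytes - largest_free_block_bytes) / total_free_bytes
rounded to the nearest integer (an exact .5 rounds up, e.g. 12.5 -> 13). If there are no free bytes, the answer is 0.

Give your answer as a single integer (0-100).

Answer: 50

Derivation:
Op 1: a = malloc(1) -> a = 0; heap: [0-0 ALLOC][1-49 FREE]
Op 2: b = malloc(13) -> b = 1; heap: [0-0 ALLOC][1-13 ALLOC][14-49 FREE]
Op 3: c = malloc(2) -> c = 14; heap: [0-0 ALLOC][1-13 ALLOC][14-15 ALLOC][16-49 FREE]
Op 4: free(c) -> (freed c); heap: [0-0 ALLOC][1-13 ALLOC][14-49 FREE]
Op 5: d = malloc(9) -> d = 14; heap: [0-0 ALLOC][1-13 ALLOC][14-22 ALLOC][23-49 FREE]
Op 6: a = realloc(a, 19) -> a = 23; heap: [0-0 FREE][1-13 ALLOC][14-22 ALLOC][23-41 ALLOC][42-49 FREE]
Op 7: e = malloc(9) -> e = NULL; heap: [0-0 FREE][1-13 ALLOC][14-22 ALLOC][23-41 ALLOC][42-49 FREE]
Op 8: f = malloc(5) -> f = 42; heap: [0-0 FREE][1-13 ALLOC][14-22 ALLOC][23-41 ALLOC][42-46 ALLOC][47-49 FREE]
Op 9: b = realloc(b, 9) -> b = 1; heap: [0-0 FREE][1-9 ALLOC][10-13 FREE][14-22 ALLOC][23-41 ALLOC][42-46 ALLOC][47-49 FREE]
Free blocks: [1 4 3] total_free=8 largest=4 -> 100*(8-4)/8 = 400/8 = 50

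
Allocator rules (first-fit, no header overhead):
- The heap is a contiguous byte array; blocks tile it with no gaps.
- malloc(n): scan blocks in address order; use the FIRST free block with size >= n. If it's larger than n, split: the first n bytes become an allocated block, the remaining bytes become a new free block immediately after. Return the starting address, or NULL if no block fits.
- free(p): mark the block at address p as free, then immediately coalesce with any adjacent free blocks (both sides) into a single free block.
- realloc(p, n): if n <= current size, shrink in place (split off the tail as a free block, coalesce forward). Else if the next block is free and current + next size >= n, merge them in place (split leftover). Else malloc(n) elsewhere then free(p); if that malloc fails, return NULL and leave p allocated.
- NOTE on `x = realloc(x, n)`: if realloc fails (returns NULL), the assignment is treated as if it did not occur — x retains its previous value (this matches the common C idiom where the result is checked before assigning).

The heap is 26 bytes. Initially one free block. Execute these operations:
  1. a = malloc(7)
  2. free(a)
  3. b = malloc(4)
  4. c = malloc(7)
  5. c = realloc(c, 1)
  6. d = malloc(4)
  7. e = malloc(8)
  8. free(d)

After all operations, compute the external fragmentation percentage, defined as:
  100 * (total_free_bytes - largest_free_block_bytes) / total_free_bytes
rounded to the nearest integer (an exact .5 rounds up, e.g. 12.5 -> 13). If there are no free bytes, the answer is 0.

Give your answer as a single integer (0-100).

Answer: 31

Derivation:
Op 1: a = malloc(7) -> a = 0; heap: [0-6 ALLOC][7-25 FREE]
Op 2: free(a) -> (freed a); heap: [0-25 FREE]
Op 3: b = malloc(4) -> b = 0; heap: [0-3 ALLOC][4-25 FREE]
Op 4: c = malloc(7) -> c = 4; heap: [0-3 ALLOC][4-10 ALLOC][11-25 FREE]
Op 5: c = realloc(c, 1) -> c = 4; heap: [0-3 ALLOC][4-4 ALLOC][5-25 FREE]
Op 6: d = malloc(4) -> d = 5; heap: [0-3 ALLOC][4-4 ALLOC][5-8 ALLOC][9-25 FREE]
Op 7: e = malloc(8) -> e = 9; heap: [0-3 ALLOC][4-4 ALLOC][5-8 ALLOC][9-16 ALLOC][17-25 FREE]
Op 8: free(d) -> (freed d); heap: [0-3 ALLOC][4-4 ALLOC][5-8 FREE][9-16 ALLOC][17-25 FREE]
Free blocks: [4 9] total_free=13 largest=9 -> 100*(13-9)/13 = 400/13 ≈ 30.769 -> rounds to 31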